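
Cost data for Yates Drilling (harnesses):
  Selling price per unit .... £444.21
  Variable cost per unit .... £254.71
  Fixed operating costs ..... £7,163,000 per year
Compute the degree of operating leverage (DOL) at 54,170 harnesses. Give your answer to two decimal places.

3.31

Total contribution margin = 54,170 × £189.50 = £10,265,215.00.
Subtracting fixed costs: EBIT = £10,265,215.00 − £7,163,000 = £3,102,215.00.
DOL = contribution ÷ EBIT = £10,265,215.00 ÷ £3,102,215.00 = 3.3090.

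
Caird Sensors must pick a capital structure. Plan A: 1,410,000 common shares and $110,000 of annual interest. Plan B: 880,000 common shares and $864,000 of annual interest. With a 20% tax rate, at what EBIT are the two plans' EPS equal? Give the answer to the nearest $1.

At indifference, (EBIT − 110,000)(1 − t)/1,410,000 = (EBIT − 864,000)(1 − t)/880,000.
The (1 − t) factor cancels: (EBIT − 110,000) × 880,000 = (EBIT − 864,000) × 1,410,000.
EBIT × (1,410,000 − 880,000) = 864,000 × 1,410,000 − 110,000 × 880,000 = 1,121,440,000,000, so EBIT = 1,121,440,000,000 ÷ 530,000 = 2,115,924.53.

$2,115,925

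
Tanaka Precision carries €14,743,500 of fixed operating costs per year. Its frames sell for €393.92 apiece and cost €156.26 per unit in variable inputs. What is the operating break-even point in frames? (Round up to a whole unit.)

Each unit contributes €393.92 − €156.26 = €237.66.
Units to break even: €14,743,500 ÷ €237.66 = 62,036.10, rounded up to 62,037.

62,037 frames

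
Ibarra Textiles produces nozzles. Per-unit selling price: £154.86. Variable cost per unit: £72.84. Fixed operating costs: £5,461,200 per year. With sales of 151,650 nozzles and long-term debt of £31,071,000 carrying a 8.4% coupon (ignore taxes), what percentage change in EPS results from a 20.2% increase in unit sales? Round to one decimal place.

+57.5%

Contribution at this volume is 151,650 × £82.02 = £12,438,333.00.
Operating income = contribution − fixed costs = £12,438,333.00 − £5,461,200 = £6,977,133.00.
After interest of £2,609,964.00, pre-tax earnings = £4,367,169.00.
Degree of combined leverage = contribution ÷ (EBIT − I) = £12,438,333.00 ÷ £4,367,169.00 = 2.8481.
%ΔEPS = DCL × %ΔSales = 2.8481 × +20.2% = +57.5%.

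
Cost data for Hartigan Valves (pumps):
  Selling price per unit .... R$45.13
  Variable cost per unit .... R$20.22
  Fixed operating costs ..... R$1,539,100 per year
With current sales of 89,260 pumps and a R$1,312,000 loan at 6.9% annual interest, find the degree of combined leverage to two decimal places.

Total contribution margin = 89,260 × R$24.91 = R$2,223,466.60.
EBIT = R$2,223,466.60 − R$1,539,100 = R$684,366.60. Interest = R$90,528.00.
DOL = R$2,223,466.60 ÷ R$684,366.60 = 3.2489; DFL = R$684,366.60 ÷ R$593,838.60 = 1.1524.
Combined leverage = 3.2489 × 1.1524 = 3.7440.

3.74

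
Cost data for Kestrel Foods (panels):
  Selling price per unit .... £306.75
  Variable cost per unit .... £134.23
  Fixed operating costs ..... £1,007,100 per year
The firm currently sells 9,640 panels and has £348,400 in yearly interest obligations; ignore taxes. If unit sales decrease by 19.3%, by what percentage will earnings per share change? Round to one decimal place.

Total contribution margin = 9,640 × £172.52 = £1,663,092.80.
Operating income = contribution − fixed costs = £1,663,092.80 − £1,007,100 = £655,992.80.
Interest = £348,400.00, so EBIT − I = £307,592.80.
Degree of combined leverage = contribution ÷ (EBIT − I) = £1,663,092.80 ÷ £307,592.80 = 5.4068.
EPS therefore changes by 5.4068 × (-19.3%) = -104.4%.

-104.4%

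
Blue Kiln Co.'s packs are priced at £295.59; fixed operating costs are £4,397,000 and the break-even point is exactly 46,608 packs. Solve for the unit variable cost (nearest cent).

At break-even, FC = Q × (P − VC), so P − VC = £4,397,000 ÷ 46,608 = £94.3400.
Variable cost per unit = £295.59 − £94.3400 = £201.25.

£201.25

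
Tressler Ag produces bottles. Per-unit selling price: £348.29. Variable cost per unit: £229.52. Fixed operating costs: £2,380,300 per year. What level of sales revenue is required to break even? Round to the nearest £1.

£6,980,169

Contribution margin per unit = £348.29 − £229.52 = £118.77, a CM ratio of £118.77 ÷ £348.29 = 0.3410.
Break-even sales = FC ÷ CM ratio = £2,380,300 × £348.29 / £118.77 = £6,980,169.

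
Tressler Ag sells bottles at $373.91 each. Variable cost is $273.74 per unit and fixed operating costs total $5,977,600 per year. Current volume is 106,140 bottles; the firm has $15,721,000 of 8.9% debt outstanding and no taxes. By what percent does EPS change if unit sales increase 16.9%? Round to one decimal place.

Total contribution margin = 106,140 × $100.17 = $10,632,043.80.
Operating income = contribution − fixed costs = $10,632,043.80 − $5,977,600 = $4,654,443.80.
Interest = $1,399,169.00, so EBIT − I = $3,255,274.80.
DCL = total CM / (EBIT − I) = $10,632,043.80 / $3,255,274.80 = 3.2661.
%ΔEPS = DCL × %ΔSales = 3.2661 × +16.9% = +55.2%.

+55.2%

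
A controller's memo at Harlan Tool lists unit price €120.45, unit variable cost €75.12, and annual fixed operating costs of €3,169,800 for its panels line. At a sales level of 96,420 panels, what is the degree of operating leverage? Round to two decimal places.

Contribution at this volume is 96,420 × €45.33 = €4,370,718.60.
Subtracting fixed costs: EBIT = €4,370,718.60 − €3,169,800 = €1,200,918.60.
So DOL = total CM / EBIT = €4,370,718.60 / €1,200,918.60 = 3.6395.

3.64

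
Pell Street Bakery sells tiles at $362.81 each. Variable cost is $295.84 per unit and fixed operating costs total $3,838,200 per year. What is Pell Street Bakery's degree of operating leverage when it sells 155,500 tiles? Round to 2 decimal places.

1.58

At 155,500 units, contribution = 155,500 × $66.97 = $10,413,835.00.
Subtracting fixed costs: EBIT = $10,413,835.00 − $3,838,200 = $6,575,635.00.
DOL = contribution ÷ EBIT = $10,413,835.00 ÷ $6,575,635.00 = 1.5837.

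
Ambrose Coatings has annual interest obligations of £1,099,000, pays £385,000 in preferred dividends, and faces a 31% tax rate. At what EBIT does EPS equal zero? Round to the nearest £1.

Grossing the preferred dividend up to pre-tax terms: £385,000 / (1 − 0.31) = £557,971.01.
Financial break-even EBIT = interest + D_p ÷ (1 − t) = £1,099,000 + £557,971.01 = £1,656,971.01.

£1,656,971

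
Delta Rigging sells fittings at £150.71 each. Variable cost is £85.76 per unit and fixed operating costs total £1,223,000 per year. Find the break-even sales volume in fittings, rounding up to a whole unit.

Each unit contributes £150.71 − £85.76 = £64.95.
Units to break even: £1,223,000 ÷ £64.95 = 18,829.87, rounded up to 18,830.

18,830 fittings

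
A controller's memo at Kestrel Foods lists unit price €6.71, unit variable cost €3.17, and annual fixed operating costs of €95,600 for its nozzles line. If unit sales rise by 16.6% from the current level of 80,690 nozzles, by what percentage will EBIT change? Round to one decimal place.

+25.0%

Total contribution margin = 80,690 × €3.54 = €285,642.60.
EBIT = €285,642.60 − €95,600 = €190,042.60.
Degree of operating leverage = €285,642.60 / €190,042.60 = 1.5030.
%ΔEBIT = DOL × %ΔSales = 1.5030 × +16.6% = +25.0%.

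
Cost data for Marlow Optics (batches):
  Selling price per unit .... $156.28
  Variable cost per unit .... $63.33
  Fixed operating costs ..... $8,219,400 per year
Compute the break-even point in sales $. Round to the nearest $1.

$13,819,557

CM per unit = $156.28 − $63.33 = $92.95; CM ratio = $92.95 / $156.28 = 0.5948.
Break-even sales = FC ÷ CM ratio = $8,219,400 × $156.28 / $92.95 = $13,819,557.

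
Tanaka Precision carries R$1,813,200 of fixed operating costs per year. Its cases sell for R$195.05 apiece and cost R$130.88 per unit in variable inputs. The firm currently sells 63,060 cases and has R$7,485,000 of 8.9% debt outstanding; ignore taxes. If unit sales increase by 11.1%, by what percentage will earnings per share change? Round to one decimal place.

At 63,060 units, contribution = 63,060 × R$64.17 = R$4,046,560.20.
EBIT = R$4,046,560.20 − R$1,813,200 = R$2,233,360.20.
Interest = R$666,165.00, so EBIT − I = R$1,567,195.20.
DCL = total CM / (EBIT − I) = R$4,046,560.20 / R$1,567,195.20 = 2.5820.
%ΔEPS = DCL × %ΔSales = 2.5820 × +11.1% = +28.7%.

+28.7%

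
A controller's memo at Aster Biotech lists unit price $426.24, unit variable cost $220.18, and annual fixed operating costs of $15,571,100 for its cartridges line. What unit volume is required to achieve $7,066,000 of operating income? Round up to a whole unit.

Each unit contributes $426.24 − $220.18 = $206.06.
Required volume = (fixed costs + target profit) ÷ CM = ($15,571,100 + $7,066,000) ÷ $206.06 = 109,856.84, so 109,857 cartridges.

109,857 cartridges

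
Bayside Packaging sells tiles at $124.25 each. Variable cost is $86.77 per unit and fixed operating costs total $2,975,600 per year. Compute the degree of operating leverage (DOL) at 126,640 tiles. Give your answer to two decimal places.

2.68

At 126,640 units, contribution = 126,640 × $37.48 = $4,746,467.20.
EBIT = $4,746,467.20 − $2,975,600 = $1,770,867.20.
So DOL = total CM / EBIT = $4,746,467.20 / $1,770,867.20 = 2.6803.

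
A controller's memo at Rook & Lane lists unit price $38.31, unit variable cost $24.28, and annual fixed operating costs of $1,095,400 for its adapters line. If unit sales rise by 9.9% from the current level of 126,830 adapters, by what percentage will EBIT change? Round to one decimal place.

+25.8%

Total contribution margin = 126,830 × $14.03 = $1,779,424.90.
Operating income = contribution − fixed costs = $1,779,424.90 − $1,095,400 = $684,024.90.
DOL = contribution ÷ EBIT = $1,779,424.90 ÷ $684,024.90 = 2.6014.
%ΔEBIT = DOL × %ΔSales = 2.6014 × +9.9% = +25.8%.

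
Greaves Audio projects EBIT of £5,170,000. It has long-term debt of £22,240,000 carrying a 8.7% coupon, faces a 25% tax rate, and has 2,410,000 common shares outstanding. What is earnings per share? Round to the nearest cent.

£1.01

Pre-tax income = £5,170,000 − £1,934,880.00 = £3,235,120.00.
After tax at 25%: net income = £3,235,120.00 × 0.75 = £2,426,340.00.
EPS = £2,426,340.00 ÷ 2,410,000 = £1.01.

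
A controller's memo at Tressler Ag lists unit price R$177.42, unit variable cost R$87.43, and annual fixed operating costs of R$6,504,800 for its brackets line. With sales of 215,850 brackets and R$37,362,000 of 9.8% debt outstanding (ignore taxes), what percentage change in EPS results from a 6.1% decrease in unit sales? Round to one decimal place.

-12.8%

At 215,850 units, contribution = 215,850 × R$89.99 = R$19,424,341.50.
EBIT = R$19,424,341.50 − R$6,504,800 = R$12,919,541.50.
Interest = R$3,661,476.00, so EBIT − I = R$9,258,065.50.
Degree of combined leverage = contribution ÷ (EBIT − I) = R$19,424,341.50 ÷ R$9,258,065.50 = 2.0981.
EPS therefore changes by 2.0981 × (-6.1%) = -12.8%.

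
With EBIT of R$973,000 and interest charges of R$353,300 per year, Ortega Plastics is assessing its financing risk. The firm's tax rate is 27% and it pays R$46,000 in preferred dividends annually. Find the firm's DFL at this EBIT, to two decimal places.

Annual interest charges come to R$353,300.00.
Pre-tax preferred-dividend burden = R$46,000 ÷ (1 − 0.27) = R$63,013.70.
DFL = EBIT ÷ [EBIT − I − D_p/(1−t)] = R$973,000 ÷ [R$973,000 − R$353,300.00 − R$63,013.70] = R$973,000 ÷ R$556,686.30 = 1.7478.

1.75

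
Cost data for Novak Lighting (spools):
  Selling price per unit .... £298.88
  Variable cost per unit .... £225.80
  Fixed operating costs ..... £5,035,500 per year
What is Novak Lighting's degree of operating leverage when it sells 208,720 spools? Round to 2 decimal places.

At 208,720 units, contribution = 208,720 × £73.08 = £15,253,257.60.
EBIT = £15,253,257.60 − £5,035,500 = £10,217,757.60.
So DOL = total CM / EBIT = £15,253,257.60 / £10,217,757.60 = 1.4928.

1.49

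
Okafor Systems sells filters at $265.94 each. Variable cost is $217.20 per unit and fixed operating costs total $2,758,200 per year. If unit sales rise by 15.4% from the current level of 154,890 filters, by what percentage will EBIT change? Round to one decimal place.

+24.3%

Contribution at this volume is 154,890 × $48.74 = $7,549,338.60.
Subtracting fixed costs: EBIT = $7,549,338.60 − $2,758,200 = $4,791,138.60.
DOL = contribution ÷ EBIT = $7,549,338.60 ÷ $4,791,138.60 = 1.5757.
So EBIT moves 1.5757 × (+15.4%) = +24.3%.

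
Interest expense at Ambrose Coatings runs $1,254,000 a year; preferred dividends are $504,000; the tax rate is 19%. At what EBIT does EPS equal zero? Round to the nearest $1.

Grossing the preferred dividend up to pre-tax terms: $504,000 / (1 − 0.19) = $622,222.22.
EPS = 0 when EBIT covers interest plus the pre-tax preferred burden: $1,254,000 + $622,222.22 = $1,876,222.22.

$1,876,222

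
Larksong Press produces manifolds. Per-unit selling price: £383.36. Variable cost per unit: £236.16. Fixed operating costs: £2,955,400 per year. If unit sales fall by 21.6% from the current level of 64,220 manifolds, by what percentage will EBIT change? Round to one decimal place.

Contribution at this volume is 64,220 × £147.20 = £9,453,184.00.
EBIT = £9,453,184.00 − £2,955,400 = £6,497,784.00.
Degree of operating leverage = £9,453,184.00 / £6,497,784.00 = 1.4548.
Operating income changes by 1.4548 × -21.6% = -31.4%.

-31.4%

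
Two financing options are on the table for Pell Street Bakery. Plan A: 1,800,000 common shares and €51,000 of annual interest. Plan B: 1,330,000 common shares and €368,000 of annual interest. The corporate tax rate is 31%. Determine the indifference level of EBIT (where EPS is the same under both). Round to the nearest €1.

€1,265,043

Set EPS_A = EPS_B: (EBIT − €51,000)(1 − 0.31) ÷ 1,800,000 = (EBIT − €368,000)(1 − 0.31) ÷ 1,330,000.
The (1 − t) factor cancels: (EBIT − 51,000) × 1,330,000 = (EBIT − 368,000) × 1,800,000.
EBIT × (1,800,000 − 1,330,000) = 368,000 × 1,800,000 − 51,000 × 1,330,000 = 594,570,000,000, so EBIT = 594,570,000,000 ÷ 470,000 = 1,265,042.55.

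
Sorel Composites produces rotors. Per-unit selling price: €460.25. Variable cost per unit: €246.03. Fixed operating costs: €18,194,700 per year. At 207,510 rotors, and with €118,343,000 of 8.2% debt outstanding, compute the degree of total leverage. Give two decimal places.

Contribution at this volume is 207,510 × €214.22 = €44,452,792.20.
Operating income = contribution − fixed costs = €44,452,792.20 − €18,194,700 = €26,258,092.20. Interest = €9,704,126.00.
DOL = €44,452,792.20 ÷ €26,258,092.20 = 1.6929; DFL = €26,258,092.20 ÷ €16,553,966.20 = 1.5862.
Combined leverage = 1.6929 × 1.5862 = 2.6853.

2.69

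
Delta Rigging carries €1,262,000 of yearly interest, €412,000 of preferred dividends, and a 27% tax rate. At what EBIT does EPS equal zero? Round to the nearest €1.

Preferred dividends are paid after tax, so their pre-tax equivalent is €412,000 ÷ (1 − 0.27) = €564,383.56.
EPS = 0 when EBIT covers interest plus the pre-tax preferred burden: €1,262,000 + €564,383.56 = €1,826,383.56.

€1,826,384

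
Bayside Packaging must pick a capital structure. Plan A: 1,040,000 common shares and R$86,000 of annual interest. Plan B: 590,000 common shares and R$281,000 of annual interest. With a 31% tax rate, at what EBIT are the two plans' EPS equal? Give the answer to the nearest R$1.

Set EPS_A = EPS_B: (EBIT − R$86,000)(1 − 0.31) ÷ 1,040,000 = (EBIT − R$281,000)(1 − 0.31) ÷ 590,000.
Cancelling (1 − t) and cross-multiplying: 590,000·(EBIT − 86,000) = 1,040,000·(EBIT − 281,000).
EBIT × (1,040,000 − 590,000) = 281,000 × 1,040,000 − 86,000 × 590,000 = 241,500,000,000, so EBIT = 241,500,000,000 ÷ 450,000 = 536,666.67.

R$536,667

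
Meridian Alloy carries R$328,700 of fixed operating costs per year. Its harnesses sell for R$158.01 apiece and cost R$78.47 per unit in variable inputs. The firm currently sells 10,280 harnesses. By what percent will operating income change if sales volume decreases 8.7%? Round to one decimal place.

-14.5%

Contribution at this volume is 10,280 × R$79.54 = R$817,671.20.
EBIT = R$817,671.20 − R$328,700 = R$488,971.20.
DOL = contribution ÷ EBIT = R$817,671.20 ÷ R$488,971.20 = 1.6722.
So EBIT moves 1.6722 × (-8.7%) = -14.5%.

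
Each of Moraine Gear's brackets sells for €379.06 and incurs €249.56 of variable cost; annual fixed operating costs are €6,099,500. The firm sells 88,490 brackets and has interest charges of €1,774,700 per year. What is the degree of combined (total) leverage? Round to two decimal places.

Contribution at this volume is 88,490 × €129.50 = €11,459,455.00.
Subtracting fixed costs: EBIT = €11,459,455.00 − €6,099,500 = €5,359,955.00. Interest = €1,774,700.00, so EBIT − I = €3,585,255.00.
Degree of total leverage = total CM / (EBIT − interest) = €11,459,455.00 / €3,585,255.00 = 3.1963.

3.20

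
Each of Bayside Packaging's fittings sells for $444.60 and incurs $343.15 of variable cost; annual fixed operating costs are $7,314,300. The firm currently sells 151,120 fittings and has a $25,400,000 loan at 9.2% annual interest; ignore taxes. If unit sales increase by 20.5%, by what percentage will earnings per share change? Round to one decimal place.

At 151,120 units, contribution = 151,120 × $101.45 = $15,331,124.00.
Operating income = contribution − fixed costs = $15,331,124.00 − $7,314,300 = $8,016,824.00.
After interest of $2,336,800.00, pre-tax earnings = $5,680,024.00.
DCL = total CM / (EBIT − I) = $15,331,124.00 / $5,680,024.00 = 2.6991.
EPS therefore changes by 2.6991 × (+20.5%) = +55.3%.

+55.3%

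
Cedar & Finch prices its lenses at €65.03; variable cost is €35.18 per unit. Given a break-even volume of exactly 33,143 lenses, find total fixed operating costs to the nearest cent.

€989,318.55

Each unit contributes €65.03 − €35.18 = €29.85.
Since BE = FC / CM, FC = 33,143 × €29.85 = €989,318.55.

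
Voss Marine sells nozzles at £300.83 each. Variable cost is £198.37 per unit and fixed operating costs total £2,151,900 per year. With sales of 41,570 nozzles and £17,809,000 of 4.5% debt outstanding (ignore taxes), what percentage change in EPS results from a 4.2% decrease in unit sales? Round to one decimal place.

-13.7%

Total contribution margin = 41,570 × £102.46 = £4,259,262.20.
EBIT = £4,259,262.20 − £2,151,900 = £2,107,362.20.
After interest of £801,405.00, pre-tax earnings = £1,305,957.20.
DCL = total CM / (EBIT − I) = £4,259,262.20 / £1,305,957.20 = 3.2614.
%ΔEPS = DCL × %ΔSales = 3.2614 × -4.2% = -13.7%.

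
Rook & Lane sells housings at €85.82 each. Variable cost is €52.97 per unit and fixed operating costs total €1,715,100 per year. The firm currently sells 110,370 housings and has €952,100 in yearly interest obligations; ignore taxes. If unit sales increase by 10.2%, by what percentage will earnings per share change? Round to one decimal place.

+38.6%

Total contribution margin = 110,370 × €32.85 = €3,625,654.50.
Operating income = contribution − fixed costs = €3,625,654.50 − €1,715,100 = €1,910,554.50.
Interest = €952,100.00, so EBIT − I = €958,454.50.
DCL = total CM / (EBIT − I) = €3,625,654.50 / €958,454.50 = 3.7828.
EPS therefore changes by 3.7828 × (+10.2%) = +38.6%.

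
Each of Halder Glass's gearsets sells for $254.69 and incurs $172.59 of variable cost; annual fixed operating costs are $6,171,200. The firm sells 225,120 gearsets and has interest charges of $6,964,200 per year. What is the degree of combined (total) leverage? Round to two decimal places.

3.46

Total contribution margin = 225,120 × $82.10 = $18,482,352.00.
Operating income = contribution − fixed costs = $18,482,352.00 − $6,171,200 = $12,311,152.00. Interest = $6,964,200.00.
DOL = $18,482,352.00 ÷ $12,311,152.00 = 1.5013; DFL = $12,311,152.00 ÷ $5,346,952.00 = 2.3025.
Combined leverage = 1.5013 × 2.3025 = 3.4567.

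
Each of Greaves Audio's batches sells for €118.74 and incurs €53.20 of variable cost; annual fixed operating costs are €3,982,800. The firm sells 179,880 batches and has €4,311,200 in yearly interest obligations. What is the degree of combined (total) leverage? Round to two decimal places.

3.37

Total contribution margin = 179,880 × €65.54 = €11,789,335.20.
Subtracting fixed costs: EBIT = €11,789,335.20 − €3,982,800 = €7,806,535.20. Interest = €4,311,200.00, so EBIT − I = €3,495,335.20.
Degree of total leverage = total CM / (EBIT − interest) = €11,789,335.20 / €3,495,335.20 = 3.3729.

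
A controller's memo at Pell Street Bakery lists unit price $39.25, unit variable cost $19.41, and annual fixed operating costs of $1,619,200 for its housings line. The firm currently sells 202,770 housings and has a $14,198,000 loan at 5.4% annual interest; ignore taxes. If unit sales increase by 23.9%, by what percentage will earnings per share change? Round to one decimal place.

+58.7%

At 202,770 units, contribution = 202,770 × $19.84 = $4,022,956.80.
EBIT = $4,022,956.80 − $1,619,200 = $2,403,756.80.
Interest = $766,692.00, so EBIT − I = $1,637,064.80.
Degree of combined leverage = contribution ÷ (EBIT − I) = $4,022,956.80 ÷ $1,637,064.80 = 2.4574.
%ΔEPS = DCL × %ΔSales = 2.4574 × +23.9% = +58.7%.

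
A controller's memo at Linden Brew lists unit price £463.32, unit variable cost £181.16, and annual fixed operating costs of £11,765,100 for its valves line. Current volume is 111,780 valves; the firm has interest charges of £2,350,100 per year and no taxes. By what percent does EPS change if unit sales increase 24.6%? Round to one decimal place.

+44.5%

At 111,780 units, contribution = 111,780 × £282.16 = £31,539,844.80.
EBIT = £31,539,844.80 − £11,765,100 = £19,774,744.80.
Interest = £2,350,100.00, so EBIT − I = £17,424,644.80.
DCL = total CM / (EBIT − I) = £31,539,844.80 / £17,424,644.80 = 1.8101.
EPS therefore changes by 1.8101 × (+24.6%) = +44.5%.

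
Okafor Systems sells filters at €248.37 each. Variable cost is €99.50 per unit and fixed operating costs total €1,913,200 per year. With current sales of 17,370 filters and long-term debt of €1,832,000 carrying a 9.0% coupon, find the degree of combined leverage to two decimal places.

5.09

Contribution at this volume is 17,370 × €148.87 = €2,585,871.90.
Operating income = contribution − fixed costs = €2,585,871.90 − €1,913,200 = €672,671.90. Interest = €164,880.00, so EBIT − I = €507,791.90.
Degree of total leverage = total CM / (EBIT − interest) = €2,585,871.90 / €507,791.90 = 5.0924.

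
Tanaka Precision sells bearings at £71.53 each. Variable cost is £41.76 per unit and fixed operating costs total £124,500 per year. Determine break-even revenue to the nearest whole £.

£299,143

Contribution margin per unit = £71.53 − £41.76 = £29.77, a CM ratio of £29.77 ÷ £71.53 = 0.4162.
Break-even revenue = fixed costs × price ÷ CM = £124,500 × £71.53 ÷ £29.77 = £299,143.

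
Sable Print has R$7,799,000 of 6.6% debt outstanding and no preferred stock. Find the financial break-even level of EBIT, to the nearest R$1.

R$514,734

Annual interest = 6.6% × R$7,799,000 = R$514,734.00.
With no preferred dividends, EPS = 0 when EBIT exactly covers interest, so the financial break-even EBIT is R$514,734.00.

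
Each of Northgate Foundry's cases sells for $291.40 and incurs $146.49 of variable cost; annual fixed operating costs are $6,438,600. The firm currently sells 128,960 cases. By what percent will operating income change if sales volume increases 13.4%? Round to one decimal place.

+20.4%

Contribution at this volume is 128,960 × $144.91 = $18,687,593.60.
Operating income = contribution − fixed costs = $18,687,593.60 − $6,438,600 = $12,248,993.60.
So DOL = total CM / EBIT = $18,687,593.60 / $12,248,993.60 = 1.5256.
So EBIT moves 1.5256 × (+13.4%) = +20.4%.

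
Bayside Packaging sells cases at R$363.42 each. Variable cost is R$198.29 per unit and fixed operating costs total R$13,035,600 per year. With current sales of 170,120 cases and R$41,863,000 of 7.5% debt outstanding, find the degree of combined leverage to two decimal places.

At 170,120 units, contribution = 170,120 × R$165.13 = R$28,091,915.60.
Subtracting fixed costs: EBIT = R$28,091,915.60 − R$13,035,600 = R$15,056,315.60. Interest = R$3,139,725.00.
DOL = R$28,091,915.60 ÷ R$15,056,315.60 = 1.8658; DFL = R$15,056,315.60 ÷ R$11,916,590.60 = 1.2635.
Combined leverage = 1.8658 × 1.2635 = 2.3574.

2.36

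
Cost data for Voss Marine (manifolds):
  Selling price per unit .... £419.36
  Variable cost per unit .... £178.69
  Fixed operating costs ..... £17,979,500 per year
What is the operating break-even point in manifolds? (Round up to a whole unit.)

74,707 manifolds

Unit CM = price − variable cost = £419.36 − £178.69 = £240.67.
Break-even Q = £17,979,500 / £240.67 = 74,706.03 → 74,707 manifolds.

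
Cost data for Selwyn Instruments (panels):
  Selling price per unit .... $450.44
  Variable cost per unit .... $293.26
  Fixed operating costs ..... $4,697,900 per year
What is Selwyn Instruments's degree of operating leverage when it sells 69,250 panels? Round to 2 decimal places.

Contribution at this volume is 69,250 × $157.18 = $10,884,715.00.
Subtracting fixed costs: EBIT = $10,884,715.00 − $4,697,900 = $6,186,815.00.
So DOL = total CM / EBIT = $10,884,715.00 / $6,186,815.00 = 1.7593.

1.76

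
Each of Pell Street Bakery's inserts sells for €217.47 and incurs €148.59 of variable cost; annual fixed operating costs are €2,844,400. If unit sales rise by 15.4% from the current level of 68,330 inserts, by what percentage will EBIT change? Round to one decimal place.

At 68,330 units, contribution = 68,330 × €68.88 = €4,706,570.40.
Subtracting fixed costs: EBIT = €4,706,570.40 − €2,844,400 = €1,862,170.40.
So DOL = total CM / EBIT = €4,706,570.40 / €1,862,170.40 = 2.5275.
Operating income changes by 2.5275 × +15.4% = +38.9%.

+38.9%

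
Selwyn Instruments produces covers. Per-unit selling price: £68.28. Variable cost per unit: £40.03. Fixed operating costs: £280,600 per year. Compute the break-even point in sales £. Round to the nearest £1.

Contribution margin per unit = £68.28 − £40.03 = £28.25, a CM ratio of £28.25 ÷ £68.28 = 0.4137.
Break-even sales = FC ÷ CM ratio = £280,600 × £68.28 / £28.25 = £678,208.

£678,208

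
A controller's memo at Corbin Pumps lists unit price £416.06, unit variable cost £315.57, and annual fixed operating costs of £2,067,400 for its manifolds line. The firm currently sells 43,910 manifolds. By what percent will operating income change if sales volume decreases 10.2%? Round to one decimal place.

-19.2%

Contribution at this volume is 43,910 × £100.49 = £4,412,515.90.
Operating income = contribution − fixed costs = £4,412,515.90 − £2,067,400 = £2,345,115.90.
So DOL = total CM / EBIT = £4,412,515.90 / £2,345,115.90 = 1.8816.
Operating income changes by 1.8816 × -10.2% = -19.2%.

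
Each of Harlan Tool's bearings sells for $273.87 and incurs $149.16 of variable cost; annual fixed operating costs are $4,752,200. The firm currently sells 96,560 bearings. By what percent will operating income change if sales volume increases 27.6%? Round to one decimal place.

+45.6%

At 96,560 units, contribution = 96,560 × $124.71 = $12,041,997.60.
Subtracting fixed costs: EBIT = $12,041,997.60 − $4,752,200 = $7,289,797.60.
Degree of operating leverage = $12,041,997.60 / $7,289,797.60 = 1.6519.
So EBIT moves 1.6519 × (+27.6%) = +45.6%.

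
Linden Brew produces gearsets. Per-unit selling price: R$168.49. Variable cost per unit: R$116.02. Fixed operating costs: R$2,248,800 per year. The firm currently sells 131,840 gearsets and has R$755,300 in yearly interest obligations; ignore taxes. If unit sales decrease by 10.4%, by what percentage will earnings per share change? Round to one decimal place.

-18.4%

Contribution at this volume is 131,840 × R$52.47 = R$6,917,644.80.
EBIT = R$6,917,644.80 − R$2,248,800 = R$4,668,844.80.
After interest of R$755,300.00, pre-tax earnings = R$3,913,544.80.
Degree of combined leverage = contribution ÷ (EBIT − I) = R$6,917,644.80 ÷ R$3,913,544.80 = 1.7676.
EPS therefore changes by 1.7676 × (-10.4%) = -18.4%.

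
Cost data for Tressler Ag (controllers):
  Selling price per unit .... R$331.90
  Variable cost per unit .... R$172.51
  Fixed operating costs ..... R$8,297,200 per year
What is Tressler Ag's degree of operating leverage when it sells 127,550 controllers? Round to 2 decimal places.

1.69

At 127,550 units, contribution = 127,550 × R$159.39 = R$20,330,194.50.
EBIT = R$20,330,194.50 − R$8,297,200 = R$12,032,994.50.
Degree of operating leverage = R$20,330,194.50 / R$12,032,994.50 = 1.6895.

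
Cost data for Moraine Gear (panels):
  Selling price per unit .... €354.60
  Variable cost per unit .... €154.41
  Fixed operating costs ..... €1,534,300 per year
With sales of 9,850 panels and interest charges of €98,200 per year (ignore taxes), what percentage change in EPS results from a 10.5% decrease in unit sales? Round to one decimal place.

Total contribution margin = 9,850 × €200.19 = €1,971,871.50.
Operating income = contribution − fixed costs = €1,971,871.50 − €1,534,300 = €437,571.50.
Interest = €98,200.00, so EBIT − I = €339,371.50.
Degree of combined leverage = contribution ÷ (EBIT − I) = €1,971,871.50 ÷ €339,371.50 = 5.8104.
%ΔEPS = DCL × %ΔSales = 5.8104 × -10.5% = -61.0%.

-61.0%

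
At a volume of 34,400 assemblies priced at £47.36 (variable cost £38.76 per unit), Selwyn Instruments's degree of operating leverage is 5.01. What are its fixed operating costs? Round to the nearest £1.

Contribution at this volume is 34,400 × £8.60 = £295,840.00.
Since DOL = CM ÷ EBIT, EBIT = £295,840.00 ÷ 5.01 = £59,049.90.
And FC = contribution − EBIT = £295,840.00 − £59,049.90 = £236,790.

£236,790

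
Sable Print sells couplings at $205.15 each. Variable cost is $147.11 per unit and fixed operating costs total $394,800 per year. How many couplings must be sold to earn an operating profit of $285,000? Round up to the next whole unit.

Contribution margin per unit = $205.15 − $147.11 = $58.04.
Need Q such that Q × $58.04 − $394,800 = $285,000, i.e. Q = $679,800 / $58.04 = 11,712.61 → 11,713.

11,713 couplings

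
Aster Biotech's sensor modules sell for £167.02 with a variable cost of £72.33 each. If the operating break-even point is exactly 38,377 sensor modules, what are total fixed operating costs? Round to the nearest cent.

Contribution margin per unit = £167.02 − £72.33 = £94.69.
Fixed costs = break-even units × CM = 38,377 × £94.69 = £3,633,918.13.

£3,633,918.13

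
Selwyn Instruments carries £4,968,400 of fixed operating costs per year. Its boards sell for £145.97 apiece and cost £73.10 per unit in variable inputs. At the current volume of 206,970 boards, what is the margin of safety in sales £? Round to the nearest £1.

£20,258,929

Contribution margin per unit = £145.97 − £73.10 = £72.87. Break-even units = £4,968,400 ÷ £72.87 = 68,181.69; break-even revenue = 68,181.69 × £145.97 = £9,952,481.79.
Actual sales revenue = 206,970 × £145.97 = £30,211,410.90.
Margin of safety = £30,211,410.90 − £9,952,481.79 = £20,258,929.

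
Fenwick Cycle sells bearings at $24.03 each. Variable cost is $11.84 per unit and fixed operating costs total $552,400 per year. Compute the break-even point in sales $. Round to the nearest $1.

Contribution margin per unit = $24.03 − $11.84 = $12.19, a CM ratio of $12.19 ÷ $24.03 = 0.5073.
Break-even revenue = fixed costs × price ÷ CM = $552,400 × $24.03 ÷ $12.19 = $1,088,939.

$1,088,939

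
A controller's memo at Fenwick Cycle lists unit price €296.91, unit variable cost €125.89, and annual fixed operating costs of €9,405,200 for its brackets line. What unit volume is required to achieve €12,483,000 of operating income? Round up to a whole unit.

Contribution margin per unit = €296.91 − €125.89 = €171.02.
Required volume = (fixed costs + target profit) ÷ CM = (€9,405,200 + €12,483,000) ÷ €171.02 = 127,986.20, so 127,987 brackets.

127,987 brackets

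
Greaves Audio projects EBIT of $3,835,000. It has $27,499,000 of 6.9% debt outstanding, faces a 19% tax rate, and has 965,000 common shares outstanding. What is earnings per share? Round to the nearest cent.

Pre-tax income = $3,835,000 − $1,897,431.00 = $1,937,569.00.
After tax at 19%: net income = $1,937,569.00 × 0.81 = $1,569,430.89.
Per share: $1,569,430.89 / 965,000 shares = $1.63.

$1.63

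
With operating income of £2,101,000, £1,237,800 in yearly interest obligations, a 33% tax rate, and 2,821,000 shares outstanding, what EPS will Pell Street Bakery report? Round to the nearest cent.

£0.21

Interest = £1,237,800.00, so EBT = £2,101,000 − £1,237,800.00 = £863,200.00.
Net income = £863,200.00 × (1 − 0.33) = £578,344.00.
Per share: £578,344.00 / 2,821,000 shares = £0.21.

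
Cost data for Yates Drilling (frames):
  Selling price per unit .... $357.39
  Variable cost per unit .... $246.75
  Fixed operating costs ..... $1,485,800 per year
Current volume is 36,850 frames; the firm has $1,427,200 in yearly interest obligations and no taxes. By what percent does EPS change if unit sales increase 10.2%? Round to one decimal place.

Contribution at this volume is 36,850 × $110.64 = $4,077,084.00.
EBIT = $4,077,084.00 − $1,485,800 = $2,591,284.00.
After interest of $1,427,200.00, pre-tax earnings = $1,164,084.00.
DCL = total CM / (EBIT − I) = $4,077,084.00 / $1,164,084.00 = 3.5024.
EPS therefore changes by 3.5024 × (+10.2%) = +35.7%.

+35.7%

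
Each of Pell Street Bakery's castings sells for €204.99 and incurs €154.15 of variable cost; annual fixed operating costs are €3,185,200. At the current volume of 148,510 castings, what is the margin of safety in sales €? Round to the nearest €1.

€17,600,143

Contribution margin per unit = €204.99 − €154.15 = €50.84. Break-even units = €3,185,200 ÷ €50.84 = 62,651.46; break-even revenue = 62,651.46 × €204.99 = €12,842,921.87.
Current sales = 148,510 × €204.99 = €30,443,064.90.
Margin of safety = €30,443,064.90 − €12,842,921.87 = €17,600,143.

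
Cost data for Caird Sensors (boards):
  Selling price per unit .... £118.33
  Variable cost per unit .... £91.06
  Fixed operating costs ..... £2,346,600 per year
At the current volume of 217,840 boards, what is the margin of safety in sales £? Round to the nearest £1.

Unit CM = price − variable cost = £118.33 − £91.06 = £27.27. Break-even units = £2,346,600 ÷ £27.27 = 86,050.61; break-even revenue = 86,050.61 × £118.33 = £10,182,368.10.
Actual sales revenue = 217,840 × £118.33 = £25,777,007.20.
Margin of safety = £25,777,007.20 − £10,182,368.10 = £15,594,639.

£15,594,639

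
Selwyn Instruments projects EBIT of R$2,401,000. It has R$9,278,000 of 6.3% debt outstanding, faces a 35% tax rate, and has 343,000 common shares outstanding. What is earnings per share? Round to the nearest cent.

Interest = R$584,514.00, so EBT = R$2,401,000 − R$584,514.00 = R$1,816,486.00.
Net income = R$1,816,486.00 × (1 − 0.35) = R$1,180,715.90.
Per share: R$1,180,715.90 / 343,000 shares = R$3.44.

R$3.44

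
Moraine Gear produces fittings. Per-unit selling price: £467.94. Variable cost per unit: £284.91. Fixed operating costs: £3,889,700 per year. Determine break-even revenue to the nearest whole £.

Contribution margin per unit = £467.94 − £284.91 = £183.03, a CM ratio of £183.03 ÷ £467.94 = 0.3911.
Break-even sales = FC ÷ CM ratio = £3,889,700 × £467.94 / £183.03 = £9,944,524.

£9,944,524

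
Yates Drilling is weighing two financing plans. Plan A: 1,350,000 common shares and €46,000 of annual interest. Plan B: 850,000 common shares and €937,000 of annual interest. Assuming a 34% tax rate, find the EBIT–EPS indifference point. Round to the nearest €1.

€2,451,700

Set EPS_A = EPS_B: (EBIT − €46,000)(1 − 0.34) ÷ 1,350,000 = (EBIT − €937,000)(1 − 0.34) ÷ 850,000.
The (1 − t) factor cancels: (EBIT − 46,000) × 850,000 = (EBIT − 937,000) × 1,350,000.
Solving, EBIT = (937,000·1,350,000 − 46,000·850,000) / (1,350,000 − 850,000) = 1,225,850,000,000 / 500,000 = 2,451,700.00.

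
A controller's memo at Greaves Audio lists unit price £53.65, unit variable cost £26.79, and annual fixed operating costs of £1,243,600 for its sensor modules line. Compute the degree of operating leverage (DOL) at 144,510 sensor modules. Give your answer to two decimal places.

1.47

At 144,510 units, contribution = 144,510 × £26.86 = £3,881,538.60.
Subtracting fixed costs: EBIT = £3,881,538.60 − £1,243,600 = £2,637,938.60.
DOL = contribution ÷ EBIT = £3,881,538.60 ÷ £2,637,938.60 = 1.4714.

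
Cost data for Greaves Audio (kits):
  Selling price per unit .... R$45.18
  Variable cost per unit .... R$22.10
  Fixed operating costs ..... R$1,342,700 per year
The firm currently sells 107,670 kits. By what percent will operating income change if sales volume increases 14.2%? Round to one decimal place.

+30.9%

Total contribution margin = 107,670 × R$23.08 = R$2,485,023.60.
EBIT = R$2,485,023.60 − R$1,342,700 = R$1,142,323.60.
DOL = contribution ÷ EBIT = R$2,485,023.60 ÷ R$1,142,323.60 = 2.1754.
Operating income changes by 2.1754 × +14.2% = +30.9%.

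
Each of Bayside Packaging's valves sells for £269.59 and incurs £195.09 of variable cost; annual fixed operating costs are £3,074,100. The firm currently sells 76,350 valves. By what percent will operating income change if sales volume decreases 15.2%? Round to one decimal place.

-33.1%

Total contribution margin = 76,350 × £74.50 = £5,688,075.00.
Subtracting fixed costs: EBIT = £5,688,075.00 − £3,074,100 = £2,613,975.00.
So DOL = total CM / EBIT = £5,688,075.00 / £2,613,975.00 = 2.1760.
%ΔEBIT = DOL × %ΔSales = 2.1760 × -15.2% = -33.1%.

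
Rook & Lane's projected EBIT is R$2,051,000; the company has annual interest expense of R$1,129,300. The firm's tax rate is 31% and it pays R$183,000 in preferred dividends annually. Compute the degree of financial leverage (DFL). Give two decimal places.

Annual interest charges come to R$1,129,300.00.
Preferred dividends grossed up pre-tax: R$183,000 / (1 − 0.31) = R$265,217.39.
DFL = EBIT ÷ [EBIT − I − D_p/(1−t)] = R$2,051,000 ÷ [R$2,051,000 − R$1,129,300.00 − R$265,217.39] = R$2,051,000 ÷ R$656,482.61 = 3.1242.

3.12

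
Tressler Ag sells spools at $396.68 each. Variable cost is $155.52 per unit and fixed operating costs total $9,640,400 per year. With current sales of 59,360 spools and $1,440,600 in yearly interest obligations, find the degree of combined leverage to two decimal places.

4.43

Total contribution margin = 59,360 × $241.16 = $14,315,257.60.
Subtracting fixed costs: EBIT = $14,315,257.60 − $9,640,400 = $4,674,857.60. Interest = $1,440,600.00.
DOL = $14,315,257.60 ÷ $4,674,857.60 = 3.0622; DFL = $4,674,857.60 ÷ $3,234,257.60 = 1.4454.
Combined leverage = 3.0622 × 1.4454 = 4.4261.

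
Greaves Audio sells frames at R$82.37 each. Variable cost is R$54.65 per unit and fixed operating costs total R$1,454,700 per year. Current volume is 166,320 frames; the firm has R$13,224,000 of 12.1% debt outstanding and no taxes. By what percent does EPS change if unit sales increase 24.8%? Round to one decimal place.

+73.5%

Contribution at this volume is 166,320 × R$27.72 = R$4,610,390.40.
Operating income = contribution − fixed costs = R$4,610,390.40 − R$1,454,700 = R$3,155,690.40.
Interest = R$1,600,104.00, so EBIT − I = R$1,555,586.40.
DCL = total CM / (EBIT − I) = R$4,610,390.40 / R$1,555,586.40 = 2.9638.
%ΔEPS = DCL × %ΔSales = 2.9638 × +24.8% = +73.5%.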